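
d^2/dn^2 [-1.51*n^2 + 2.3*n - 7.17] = -3.02000000000000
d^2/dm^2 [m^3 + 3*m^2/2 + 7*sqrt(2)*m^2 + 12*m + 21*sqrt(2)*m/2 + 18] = 6*m + 3 + 14*sqrt(2)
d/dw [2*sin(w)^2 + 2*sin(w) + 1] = 2*sin(2*w) + 2*cos(w)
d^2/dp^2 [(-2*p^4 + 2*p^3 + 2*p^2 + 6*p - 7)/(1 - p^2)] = 2*(2*p^6 - 6*p^4 - 8*p^3 + 27*p^2 - 24*p + 5)/(p^6 - 3*p^4 + 3*p^2 - 1)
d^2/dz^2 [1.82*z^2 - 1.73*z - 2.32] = 3.64000000000000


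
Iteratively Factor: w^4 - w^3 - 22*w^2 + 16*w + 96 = (w - 3)*(w^3 + 2*w^2 - 16*w - 32) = (w - 4)*(w - 3)*(w^2 + 6*w + 8) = (w - 4)*(w - 3)*(w + 2)*(w + 4)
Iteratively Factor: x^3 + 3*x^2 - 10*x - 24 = (x + 2)*(x^2 + x - 12) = (x - 3)*(x + 2)*(x + 4)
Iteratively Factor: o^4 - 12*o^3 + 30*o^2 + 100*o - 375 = (o - 5)*(o^3 - 7*o^2 - 5*o + 75) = (o - 5)*(o + 3)*(o^2 - 10*o + 25) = (o - 5)^2*(o + 3)*(o - 5)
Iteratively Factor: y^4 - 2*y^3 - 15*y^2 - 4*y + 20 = (y - 1)*(y^3 - y^2 - 16*y - 20) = (y - 1)*(y + 2)*(y^2 - 3*y - 10) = (y - 5)*(y - 1)*(y + 2)*(y + 2)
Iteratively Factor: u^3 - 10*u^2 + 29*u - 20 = (u - 1)*(u^2 - 9*u + 20) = (u - 4)*(u - 1)*(u - 5)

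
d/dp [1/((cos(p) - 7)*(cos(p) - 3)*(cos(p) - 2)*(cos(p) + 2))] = 2*(2*cos(p)^3 - 15*cos(p)^2 + 17*cos(p) + 20)*sin(p)/((cos(p) - 7)^2*(cos(p) - 3)^2*(cos(p) - 2)^2*(cos(p) + 2)^2)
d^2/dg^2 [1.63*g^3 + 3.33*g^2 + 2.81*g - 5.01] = 9.78*g + 6.66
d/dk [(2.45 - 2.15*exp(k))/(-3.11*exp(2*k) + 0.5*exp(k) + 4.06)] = (-6.6865*exp(2*k) + 15.239*exp(k) - 9.954)*exp(k)/(9.6721*exp(4*k) - 3.11*exp(3*k) - 25.0032*exp(2*k) + 4.06*exp(k) + 16.4836)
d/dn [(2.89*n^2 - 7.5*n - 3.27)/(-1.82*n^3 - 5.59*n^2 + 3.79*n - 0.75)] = (5.2598*n^4 - 27.3*n^3 - 48.8261*n^2 - 40.8936*n + 18.0183)/(3.3124*n^6 + 20.3476*n^5 + 17.4525*n^4 - 39.6422*n^3 + 22.7491*n^2 - 5.685*n + 0.5625)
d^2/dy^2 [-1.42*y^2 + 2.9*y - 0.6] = -2.84000000000000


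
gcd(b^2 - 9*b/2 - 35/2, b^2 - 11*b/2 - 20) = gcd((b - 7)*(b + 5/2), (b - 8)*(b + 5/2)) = b + 5/2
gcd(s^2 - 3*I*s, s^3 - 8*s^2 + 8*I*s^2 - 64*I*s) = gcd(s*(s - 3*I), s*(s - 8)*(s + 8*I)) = s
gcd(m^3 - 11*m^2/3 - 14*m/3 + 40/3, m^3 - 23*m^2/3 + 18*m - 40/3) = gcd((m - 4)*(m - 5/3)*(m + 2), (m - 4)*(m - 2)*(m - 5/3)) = m^2 - 17*m/3 + 20/3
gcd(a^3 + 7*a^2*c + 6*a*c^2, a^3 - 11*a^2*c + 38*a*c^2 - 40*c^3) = 1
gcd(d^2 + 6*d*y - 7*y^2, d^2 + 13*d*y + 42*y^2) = d + 7*y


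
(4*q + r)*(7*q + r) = 28*q^2 + 11*q*r + r^2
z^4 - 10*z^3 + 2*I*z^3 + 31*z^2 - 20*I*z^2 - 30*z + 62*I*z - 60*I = (z - 5)*(z - 3)*(z - 2)*(z + 2*I)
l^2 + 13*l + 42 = (l + 6)*(l + 7)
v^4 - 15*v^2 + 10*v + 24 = (v - 3)*(v - 2)*(v + 1)*(v + 4)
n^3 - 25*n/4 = n*(n - 5/2)*(n + 5/2)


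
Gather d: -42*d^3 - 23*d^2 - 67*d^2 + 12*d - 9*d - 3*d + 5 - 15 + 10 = -42*d^3 - 90*d^2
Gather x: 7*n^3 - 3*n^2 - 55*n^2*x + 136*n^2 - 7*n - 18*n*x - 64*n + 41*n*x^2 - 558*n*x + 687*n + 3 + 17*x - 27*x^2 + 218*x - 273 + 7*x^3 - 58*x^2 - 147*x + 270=7*n^3 + 133*n^2 + 616*n + 7*x^3 + x^2*(41*n - 85) + x*(-55*n^2 - 576*n + 88)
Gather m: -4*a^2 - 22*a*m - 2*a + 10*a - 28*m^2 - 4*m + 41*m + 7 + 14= -4*a^2 + 8*a - 28*m^2 + m*(37 - 22*a) + 21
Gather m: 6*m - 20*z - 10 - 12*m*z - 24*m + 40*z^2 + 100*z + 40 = m*(-12*z - 18) + 40*z^2 + 80*z + 30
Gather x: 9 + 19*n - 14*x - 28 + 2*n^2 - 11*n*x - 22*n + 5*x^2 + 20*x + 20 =2*n^2 - 3*n + 5*x^2 + x*(6 - 11*n) + 1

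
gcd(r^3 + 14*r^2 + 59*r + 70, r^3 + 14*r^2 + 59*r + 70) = r^3 + 14*r^2 + 59*r + 70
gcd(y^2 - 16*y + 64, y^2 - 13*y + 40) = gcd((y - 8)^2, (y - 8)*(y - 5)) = y - 8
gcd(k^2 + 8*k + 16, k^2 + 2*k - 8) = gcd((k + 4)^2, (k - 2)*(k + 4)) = k + 4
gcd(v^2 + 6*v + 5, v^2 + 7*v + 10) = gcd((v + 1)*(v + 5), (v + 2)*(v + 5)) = v + 5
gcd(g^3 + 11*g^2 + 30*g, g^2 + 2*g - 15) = g + 5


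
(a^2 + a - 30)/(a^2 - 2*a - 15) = (a + 6)/(a + 3)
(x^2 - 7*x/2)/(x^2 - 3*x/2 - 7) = x/(x + 2)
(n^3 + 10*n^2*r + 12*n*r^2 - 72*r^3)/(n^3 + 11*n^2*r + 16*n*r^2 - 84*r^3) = (n + 6*r)/(n + 7*r)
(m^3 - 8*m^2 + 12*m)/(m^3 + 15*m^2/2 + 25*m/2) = 2*(m^2 - 8*m + 12)/(2*m^2 + 15*m + 25)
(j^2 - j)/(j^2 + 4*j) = (j - 1)/(j + 4)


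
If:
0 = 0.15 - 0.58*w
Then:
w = 0.26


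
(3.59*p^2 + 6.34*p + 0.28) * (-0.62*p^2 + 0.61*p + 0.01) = -2.2258*p^4 - 1.7409*p^3 + 3.7297*p^2 + 0.2342*p + 0.0028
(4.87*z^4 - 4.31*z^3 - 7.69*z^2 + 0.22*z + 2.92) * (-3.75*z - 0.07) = -18.2625*z^5 + 15.8216*z^4 + 29.1392*z^3 - 0.2867*z^2 - 10.9654*z - 0.2044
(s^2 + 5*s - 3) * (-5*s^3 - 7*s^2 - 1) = -5*s^5 - 32*s^4 - 20*s^3 + 20*s^2 - 5*s + 3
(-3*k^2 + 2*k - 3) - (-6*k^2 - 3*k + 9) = 3*k^2 + 5*k - 12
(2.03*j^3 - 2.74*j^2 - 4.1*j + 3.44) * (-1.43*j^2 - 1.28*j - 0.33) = -2.9029*j^5 + 1.3198*j^4 + 8.7003*j^3 + 1.233*j^2 - 3.0502*j - 1.1352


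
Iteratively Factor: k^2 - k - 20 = (k + 4)*(k - 5)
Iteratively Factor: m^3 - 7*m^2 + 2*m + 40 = (m - 4)*(m^2 - 3*m - 10) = (m - 5)*(m - 4)*(m + 2)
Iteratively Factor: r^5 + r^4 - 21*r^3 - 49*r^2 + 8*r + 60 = (r - 1)*(r^4 + 2*r^3 - 19*r^2 - 68*r - 60) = (r - 1)*(r + 3)*(r^3 - r^2 - 16*r - 20) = (r - 5)*(r - 1)*(r + 3)*(r^2 + 4*r + 4) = (r - 5)*(r - 1)*(r + 2)*(r + 3)*(r + 2)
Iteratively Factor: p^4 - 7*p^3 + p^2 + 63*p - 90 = (p - 3)*(p^3 - 4*p^2 - 11*p + 30) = (p - 3)*(p + 3)*(p^2 - 7*p + 10) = (p - 5)*(p - 3)*(p + 3)*(p - 2)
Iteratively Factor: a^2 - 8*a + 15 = (a - 3)*(a - 5)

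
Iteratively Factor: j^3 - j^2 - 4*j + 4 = (j - 2)*(j^2 + j - 2) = (j - 2)*(j - 1)*(j + 2)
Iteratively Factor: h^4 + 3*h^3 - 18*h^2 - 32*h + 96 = (h - 3)*(h^3 + 6*h^2 - 32) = (h - 3)*(h - 2)*(h^2 + 8*h + 16) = (h - 3)*(h - 2)*(h + 4)*(h + 4)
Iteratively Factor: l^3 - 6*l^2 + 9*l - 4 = (l - 1)*(l^2 - 5*l + 4) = (l - 1)^2*(l - 4)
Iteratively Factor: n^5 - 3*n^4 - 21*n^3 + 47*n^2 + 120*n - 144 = (n - 4)*(n^4 + n^3 - 17*n^2 - 21*n + 36) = (n - 4)*(n + 3)*(n^3 - 2*n^2 - 11*n + 12) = (n - 4)*(n + 3)^2*(n^2 - 5*n + 4) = (n - 4)^2*(n + 3)^2*(n - 1)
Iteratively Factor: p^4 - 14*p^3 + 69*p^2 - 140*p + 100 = (p - 2)*(p^3 - 12*p^2 + 45*p - 50) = (p - 5)*(p - 2)*(p^2 - 7*p + 10) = (p - 5)^2*(p - 2)*(p - 2)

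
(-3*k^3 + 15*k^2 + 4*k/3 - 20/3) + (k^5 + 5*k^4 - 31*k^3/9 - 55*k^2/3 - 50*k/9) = k^5 + 5*k^4 - 58*k^3/9 - 10*k^2/3 - 38*k/9 - 20/3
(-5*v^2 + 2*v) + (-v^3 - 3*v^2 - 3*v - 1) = -v^3 - 8*v^2 - v - 1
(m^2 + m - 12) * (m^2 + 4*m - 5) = m^4 + 5*m^3 - 13*m^2 - 53*m + 60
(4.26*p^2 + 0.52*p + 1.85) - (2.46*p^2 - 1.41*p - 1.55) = 1.8*p^2 + 1.93*p + 3.4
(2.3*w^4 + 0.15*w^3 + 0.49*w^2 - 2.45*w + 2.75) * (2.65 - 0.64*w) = -1.472*w^5 + 5.999*w^4 + 0.0839*w^3 + 2.8665*w^2 - 8.2525*w + 7.2875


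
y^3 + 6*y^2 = y^2*(y + 6)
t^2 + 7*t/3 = t*(t + 7/3)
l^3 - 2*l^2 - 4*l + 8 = (l - 2)^2*(l + 2)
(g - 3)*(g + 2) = g^2 - g - 6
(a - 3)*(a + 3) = a^2 - 9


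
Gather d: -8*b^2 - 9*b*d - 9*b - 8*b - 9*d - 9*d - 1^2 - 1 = -8*b^2 - 17*b + d*(-9*b - 18) - 2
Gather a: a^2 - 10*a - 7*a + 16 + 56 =a^2 - 17*a + 72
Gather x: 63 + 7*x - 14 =7*x + 49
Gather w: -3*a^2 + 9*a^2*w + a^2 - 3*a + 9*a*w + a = -2*a^2 - 2*a + w*(9*a^2 + 9*a)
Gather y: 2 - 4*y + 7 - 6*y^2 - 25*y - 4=-6*y^2 - 29*y + 5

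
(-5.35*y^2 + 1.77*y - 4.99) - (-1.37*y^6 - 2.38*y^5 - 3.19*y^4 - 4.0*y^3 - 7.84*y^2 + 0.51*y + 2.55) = 1.37*y^6 + 2.38*y^5 + 3.19*y^4 + 4.0*y^3 + 2.49*y^2 + 1.26*y - 7.54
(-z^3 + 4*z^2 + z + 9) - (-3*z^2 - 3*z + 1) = -z^3 + 7*z^2 + 4*z + 8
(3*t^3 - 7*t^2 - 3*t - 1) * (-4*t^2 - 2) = -12*t^5 + 28*t^4 + 6*t^3 + 18*t^2 + 6*t + 2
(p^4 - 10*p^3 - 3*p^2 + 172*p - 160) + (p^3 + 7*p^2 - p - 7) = p^4 - 9*p^3 + 4*p^2 + 171*p - 167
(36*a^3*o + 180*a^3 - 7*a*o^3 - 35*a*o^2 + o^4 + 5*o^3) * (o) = 36*a^3*o^2 + 180*a^3*o - 7*a*o^4 - 35*a*o^3 + o^5 + 5*o^4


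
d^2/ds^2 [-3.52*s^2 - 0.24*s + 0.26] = -7.04000000000000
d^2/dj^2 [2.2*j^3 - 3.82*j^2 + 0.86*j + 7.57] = 13.2*j - 7.64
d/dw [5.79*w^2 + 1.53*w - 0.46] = 11.58*w + 1.53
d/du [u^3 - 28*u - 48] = 3*u^2 - 28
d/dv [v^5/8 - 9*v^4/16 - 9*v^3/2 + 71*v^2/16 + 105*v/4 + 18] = 5*v^4/8 - 9*v^3/4 - 27*v^2/2 + 71*v/8 + 105/4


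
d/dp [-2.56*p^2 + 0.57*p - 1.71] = 0.57 - 5.12*p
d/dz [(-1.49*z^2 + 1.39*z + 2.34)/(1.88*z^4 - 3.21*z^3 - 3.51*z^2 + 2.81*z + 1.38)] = (5.6024*z^5 - 12.6225*z^4 - 8.673*z^3 + 23.2262*z^2 + 12.3144*z - 4.6572)/(3.5344*z^8 - 12.0696*z^7 - 2.8935*z^6 + 33.0998*z^5 - 0.531300000000002*z^4 - 28.5858*z^3 - 1.7915*z^2 + 7.7556*z + 1.9044)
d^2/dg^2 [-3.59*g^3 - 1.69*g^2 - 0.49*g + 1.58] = -21.54*g - 3.38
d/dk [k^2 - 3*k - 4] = 2*k - 3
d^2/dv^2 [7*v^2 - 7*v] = 14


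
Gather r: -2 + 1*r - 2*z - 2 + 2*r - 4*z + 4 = 3*r - 6*z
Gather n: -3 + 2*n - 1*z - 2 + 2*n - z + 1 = 4*n - 2*z - 4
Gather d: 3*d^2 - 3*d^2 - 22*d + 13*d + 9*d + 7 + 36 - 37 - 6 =0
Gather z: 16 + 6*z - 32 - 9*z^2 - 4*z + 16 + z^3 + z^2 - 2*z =z^3 - 8*z^2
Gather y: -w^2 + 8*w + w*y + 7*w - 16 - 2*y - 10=-w^2 + 15*w + y*(w - 2) - 26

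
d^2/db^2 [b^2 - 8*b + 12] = 2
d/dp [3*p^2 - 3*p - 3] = 6*p - 3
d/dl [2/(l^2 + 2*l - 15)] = 4*(-l - 1)/(l^2 + 2*l - 15)^2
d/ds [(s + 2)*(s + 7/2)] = 2*s + 11/2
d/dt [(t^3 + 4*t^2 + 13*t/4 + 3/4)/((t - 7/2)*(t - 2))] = (8*t^4 - 88*t^3 - 34*t^2 + 436*t + 215)/(2*(4*t^4 - 44*t^3 + 177*t^2 - 308*t + 196))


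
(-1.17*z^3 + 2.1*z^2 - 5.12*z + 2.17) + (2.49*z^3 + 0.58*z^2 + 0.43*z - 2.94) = 1.32*z^3 + 2.68*z^2 - 4.69*z - 0.77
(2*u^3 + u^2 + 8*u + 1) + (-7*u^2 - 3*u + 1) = 2*u^3 - 6*u^2 + 5*u + 2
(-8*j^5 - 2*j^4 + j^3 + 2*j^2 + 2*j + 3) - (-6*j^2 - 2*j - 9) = -8*j^5 - 2*j^4 + j^3 + 8*j^2 + 4*j + 12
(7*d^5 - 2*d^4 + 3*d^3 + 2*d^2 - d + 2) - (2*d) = 7*d^5 - 2*d^4 + 3*d^3 + 2*d^2 - 3*d + 2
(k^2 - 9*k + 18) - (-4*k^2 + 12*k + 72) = 5*k^2 - 21*k - 54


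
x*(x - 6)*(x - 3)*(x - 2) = x^4 - 11*x^3 + 36*x^2 - 36*x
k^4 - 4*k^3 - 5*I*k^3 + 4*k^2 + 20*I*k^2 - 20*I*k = k*(k - 2)^2*(k - 5*I)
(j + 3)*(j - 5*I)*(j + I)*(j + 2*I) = j^4 + 3*j^3 - 2*I*j^3 + 13*j^2 - 6*I*j^2 + 39*j + 10*I*j + 30*I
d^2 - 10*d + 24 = (d - 6)*(d - 4)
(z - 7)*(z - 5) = z^2 - 12*z + 35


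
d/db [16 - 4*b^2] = -8*b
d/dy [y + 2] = 1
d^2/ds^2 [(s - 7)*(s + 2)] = 2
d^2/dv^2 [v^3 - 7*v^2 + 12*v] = 6*v - 14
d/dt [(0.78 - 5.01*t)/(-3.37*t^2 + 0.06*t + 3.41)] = (-16.8837*t^2 + 5.2572*t - 17.1309)/(11.3569*t^4 - 0.4044*t^3 - 22.9798*t^2 + 0.4092*t + 11.6281)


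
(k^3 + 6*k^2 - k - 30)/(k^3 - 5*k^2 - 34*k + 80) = (k + 3)/(k - 8)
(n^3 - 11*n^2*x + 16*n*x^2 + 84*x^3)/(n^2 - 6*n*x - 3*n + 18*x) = (n^2 - 5*n*x - 14*x^2)/(n - 3)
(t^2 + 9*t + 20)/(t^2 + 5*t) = (t + 4)/t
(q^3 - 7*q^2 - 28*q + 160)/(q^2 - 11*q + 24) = (q^2 + q - 20)/(q - 3)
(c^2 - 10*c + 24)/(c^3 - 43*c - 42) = (-c^2 + 10*c - 24)/(-c^3 + 43*c + 42)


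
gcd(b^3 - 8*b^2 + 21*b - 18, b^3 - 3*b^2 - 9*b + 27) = b^2 - 6*b + 9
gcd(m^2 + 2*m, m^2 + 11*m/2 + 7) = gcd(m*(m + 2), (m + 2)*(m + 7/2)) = m + 2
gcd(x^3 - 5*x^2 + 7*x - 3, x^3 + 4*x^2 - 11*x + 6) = x^2 - 2*x + 1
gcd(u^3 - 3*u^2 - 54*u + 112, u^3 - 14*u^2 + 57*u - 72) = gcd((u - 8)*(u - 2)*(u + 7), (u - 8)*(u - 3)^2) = u - 8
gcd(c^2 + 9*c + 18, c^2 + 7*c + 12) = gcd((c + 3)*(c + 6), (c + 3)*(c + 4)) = c + 3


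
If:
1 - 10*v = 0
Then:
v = 1/10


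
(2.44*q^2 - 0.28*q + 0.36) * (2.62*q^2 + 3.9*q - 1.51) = 6.3928*q^4 + 8.7824*q^3 - 3.8332*q^2 + 1.8268*q - 0.5436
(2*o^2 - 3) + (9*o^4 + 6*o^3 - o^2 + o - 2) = 9*o^4 + 6*o^3 + o^2 + o - 5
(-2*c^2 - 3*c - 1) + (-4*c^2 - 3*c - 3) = -6*c^2 - 6*c - 4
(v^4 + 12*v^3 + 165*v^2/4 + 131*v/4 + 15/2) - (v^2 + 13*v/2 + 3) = v^4 + 12*v^3 + 161*v^2/4 + 105*v/4 + 9/2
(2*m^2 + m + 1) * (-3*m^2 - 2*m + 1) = -6*m^4 - 7*m^3 - 3*m^2 - m + 1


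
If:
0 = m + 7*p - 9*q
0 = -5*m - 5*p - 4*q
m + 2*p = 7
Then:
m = -511/25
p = 343/25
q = 42/5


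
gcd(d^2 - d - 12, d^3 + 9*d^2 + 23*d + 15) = d + 3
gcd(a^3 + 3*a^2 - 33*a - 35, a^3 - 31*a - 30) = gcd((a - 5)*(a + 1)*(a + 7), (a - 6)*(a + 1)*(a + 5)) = a + 1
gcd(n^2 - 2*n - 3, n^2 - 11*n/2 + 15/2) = n - 3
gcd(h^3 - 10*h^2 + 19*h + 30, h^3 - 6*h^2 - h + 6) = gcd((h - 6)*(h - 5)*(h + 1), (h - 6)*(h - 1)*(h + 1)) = h^2 - 5*h - 6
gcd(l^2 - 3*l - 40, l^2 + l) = 1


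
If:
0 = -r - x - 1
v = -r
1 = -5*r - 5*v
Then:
No Solution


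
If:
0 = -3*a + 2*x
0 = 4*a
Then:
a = 0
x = 0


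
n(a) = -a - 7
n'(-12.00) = -1.00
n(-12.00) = 5.00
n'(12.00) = -1.00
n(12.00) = -19.00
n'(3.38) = -1.00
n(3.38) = -10.38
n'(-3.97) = -1.00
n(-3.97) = -3.03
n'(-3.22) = -1.00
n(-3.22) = -3.78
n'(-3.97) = -1.00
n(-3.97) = -3.03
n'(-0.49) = -1.00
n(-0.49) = -6.51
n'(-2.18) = -1.00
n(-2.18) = -4.82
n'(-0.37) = -1.00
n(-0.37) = -6.63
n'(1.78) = -1.00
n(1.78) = -8.78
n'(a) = -1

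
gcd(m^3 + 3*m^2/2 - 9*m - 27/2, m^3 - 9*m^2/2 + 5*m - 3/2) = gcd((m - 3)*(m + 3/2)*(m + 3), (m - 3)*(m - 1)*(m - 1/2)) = m - 3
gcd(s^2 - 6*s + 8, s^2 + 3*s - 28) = s - 4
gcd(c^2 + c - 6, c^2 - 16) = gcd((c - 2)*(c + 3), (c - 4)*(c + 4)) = 1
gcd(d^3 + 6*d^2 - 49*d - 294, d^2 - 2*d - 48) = d + 6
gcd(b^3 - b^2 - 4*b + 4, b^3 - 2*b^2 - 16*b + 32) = b - 2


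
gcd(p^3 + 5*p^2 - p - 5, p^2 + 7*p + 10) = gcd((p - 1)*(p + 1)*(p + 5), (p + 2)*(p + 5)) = p + 5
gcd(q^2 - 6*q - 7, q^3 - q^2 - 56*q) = 1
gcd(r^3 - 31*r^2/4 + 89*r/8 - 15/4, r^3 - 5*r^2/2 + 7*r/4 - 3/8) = r - 1/2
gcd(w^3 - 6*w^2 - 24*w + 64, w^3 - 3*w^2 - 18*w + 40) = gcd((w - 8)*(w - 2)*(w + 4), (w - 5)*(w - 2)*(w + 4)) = w^2 + 2*w - 8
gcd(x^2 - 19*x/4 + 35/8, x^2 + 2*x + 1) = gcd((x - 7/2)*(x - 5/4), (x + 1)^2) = 1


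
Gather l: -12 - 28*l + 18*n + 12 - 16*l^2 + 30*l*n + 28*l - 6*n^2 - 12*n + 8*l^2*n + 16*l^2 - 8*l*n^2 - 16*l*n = 8*l^2*n + l*(-8*n^2 + 14*n) - 6*n^2 + 6*n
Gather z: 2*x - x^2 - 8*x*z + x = -x^2 - 8*x*z + 3*x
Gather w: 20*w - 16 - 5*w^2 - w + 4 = -5*w^2 + 19*w - 12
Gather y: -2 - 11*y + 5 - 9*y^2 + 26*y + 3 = -9*y^2 + 15*y + 6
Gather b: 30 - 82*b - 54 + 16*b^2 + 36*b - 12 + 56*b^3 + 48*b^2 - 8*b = 56*b^3 + 64*b^2 - 54*b - 36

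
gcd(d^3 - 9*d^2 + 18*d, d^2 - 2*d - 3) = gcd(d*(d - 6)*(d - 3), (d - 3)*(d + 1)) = d - 3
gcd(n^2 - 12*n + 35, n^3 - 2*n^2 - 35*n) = n - 7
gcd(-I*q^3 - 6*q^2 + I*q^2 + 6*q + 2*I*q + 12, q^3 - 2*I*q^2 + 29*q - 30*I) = q - 6*I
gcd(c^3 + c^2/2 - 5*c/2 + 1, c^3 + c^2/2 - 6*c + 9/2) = c - 1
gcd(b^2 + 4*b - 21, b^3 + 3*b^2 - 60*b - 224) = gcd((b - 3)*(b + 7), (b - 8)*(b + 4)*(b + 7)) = b + 7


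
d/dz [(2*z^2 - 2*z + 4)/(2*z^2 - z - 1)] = 2*(z^2 - 10*z + 3)/(4*z^4 - 4*z^3 - 3*z^2 + 2*z + 1)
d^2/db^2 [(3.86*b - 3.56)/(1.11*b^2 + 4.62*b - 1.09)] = ((2.22*b + 4.62)*(3.86*b - 3.56)*(4.44*b + 9.24) - (25.7076*b + 27.7632)*(1.11*b^2 + 4.62*b - 1.09))/(1.11*b^2 + 4.62*b - 1.09)^3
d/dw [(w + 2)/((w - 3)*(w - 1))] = (-w^2 - 4*w + 11)/(w^4 - 8*w^3 + 22*w^2 - 24*w + 9)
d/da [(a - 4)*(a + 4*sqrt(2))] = 2*a - 4 + 4*sqrt(2)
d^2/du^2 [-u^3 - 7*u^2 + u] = -6*u - 14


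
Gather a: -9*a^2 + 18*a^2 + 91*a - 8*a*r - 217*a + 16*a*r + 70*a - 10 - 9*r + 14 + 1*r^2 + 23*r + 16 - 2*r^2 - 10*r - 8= 9*a^2 + a*(8*r - 56) - r^2 + 4*r + 12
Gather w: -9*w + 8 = 8 - 9*w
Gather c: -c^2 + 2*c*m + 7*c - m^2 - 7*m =-c^2 + c*(2*m + 7) - m^2 - 7*m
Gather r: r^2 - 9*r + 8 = r^2 - 9*r + 8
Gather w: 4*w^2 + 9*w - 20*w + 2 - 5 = 4*w^2 - 11*w - 3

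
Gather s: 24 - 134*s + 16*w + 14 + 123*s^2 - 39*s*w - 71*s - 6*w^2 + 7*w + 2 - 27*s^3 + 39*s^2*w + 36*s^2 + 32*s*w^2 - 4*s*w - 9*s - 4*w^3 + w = -27*s^3 + s^2*(39*w + 159) + s*(32*w^2 - 43*w - 214) - 4*w^3 - 6*w^2 + 24*w + 40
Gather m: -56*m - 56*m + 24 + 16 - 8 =32 - 112*m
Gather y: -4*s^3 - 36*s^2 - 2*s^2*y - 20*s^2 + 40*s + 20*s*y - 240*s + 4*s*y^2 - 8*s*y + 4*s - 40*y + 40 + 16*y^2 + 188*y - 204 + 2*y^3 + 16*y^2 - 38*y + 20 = -4*s^3 - 56*s^2 - 196*s + 2*y^3 + y^2*(4*s + 32) + y*(-2*s^2 + 12*s + 110) - 144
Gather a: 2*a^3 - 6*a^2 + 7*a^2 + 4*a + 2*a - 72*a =2*a^3 + a^2 - 66*a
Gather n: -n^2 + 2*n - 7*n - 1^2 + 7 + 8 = -n^2 - 5*n + 14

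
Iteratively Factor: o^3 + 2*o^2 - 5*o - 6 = (o - 2)*(o^2 + 4*o + 3) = (o - 2)*(o + 1)*(o + 3)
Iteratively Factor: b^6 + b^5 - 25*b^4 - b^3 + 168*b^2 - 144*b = (b - 3)*(b^5 + 4*b^4 - 13*b^3 - 40*b^2 + 48*b) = (b - 3)^2*(b^4 + 7*b^3 + 8*b^2 - 16*b) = (b - 3)^2*(b - 1)*(b^3 + 8*b^2 + 16*b) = b*(b - 3)^2*(b - 1)*(b^2 + 8*b + 16) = b*(b - 3)^2*(b - 1)*(b + 4)*(b + 4)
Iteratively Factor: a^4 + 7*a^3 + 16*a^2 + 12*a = (a)*(a^3 + 7*a^2 + 16*a + 12) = a*(a + 2)*(a^2 + 5*a + 6) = a*(a + 2)*(a + 3)*(a + 2)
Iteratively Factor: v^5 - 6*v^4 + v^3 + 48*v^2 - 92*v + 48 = (v - 2)*(v^4 - 4*v^3 - 7*v^2 + 34*v - 24) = (v - 2)*(v - 1)*(v^3 - 3*v^2 - 10*v + 24) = (v - 2)*(v - 1)*(v + 3)*(v^2 - 6*v + 8) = (v - 2)^2*(v - 1)*(v + 3)*(v - 4)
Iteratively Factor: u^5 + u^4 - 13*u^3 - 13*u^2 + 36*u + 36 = (u + 2)*(u^4 - u^3 - 11*u^2 + 9*u + 18) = (u - 2)*(u + 2)*(u^3 + u^2 - 9*u - 9) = (u - 2)*(u + 2)*(u + 3)*(u^2 - 2*u - 3) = (u - 2)*(u + 1)*(u + 2)*(u + 3)*(u - 3)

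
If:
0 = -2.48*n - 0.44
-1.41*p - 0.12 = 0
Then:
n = -0.18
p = -0.09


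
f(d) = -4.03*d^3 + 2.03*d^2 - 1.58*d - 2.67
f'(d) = -12.09*d^2 + 4.06*d - 1.58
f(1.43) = -12.56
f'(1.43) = -20.50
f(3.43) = -146.83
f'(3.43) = -129.89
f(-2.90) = 117.27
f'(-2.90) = -115.03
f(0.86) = -5.09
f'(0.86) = -7.03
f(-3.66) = 227.89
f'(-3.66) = -178.39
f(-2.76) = 101.88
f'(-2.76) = -104.88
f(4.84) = -419.68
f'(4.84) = -265.15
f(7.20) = -1413.00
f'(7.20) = -599.09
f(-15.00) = 14079.03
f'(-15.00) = -2782.73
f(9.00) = -2790.33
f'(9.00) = -944.33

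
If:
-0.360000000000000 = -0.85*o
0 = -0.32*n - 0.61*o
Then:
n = -0.81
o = 0.42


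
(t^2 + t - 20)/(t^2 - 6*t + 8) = (t + 5)/(t - 2)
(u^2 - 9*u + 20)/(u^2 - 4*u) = (u - 5)/u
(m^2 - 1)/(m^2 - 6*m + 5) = (m + 1)/(m - 5)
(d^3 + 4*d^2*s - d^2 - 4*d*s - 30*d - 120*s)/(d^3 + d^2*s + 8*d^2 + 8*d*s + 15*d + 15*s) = (d^2 + 4*d*s - 6*d - 24*s)/(d^2 + d*s + 3*d + 3*s)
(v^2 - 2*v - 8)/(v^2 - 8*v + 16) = (v + 2)/(v - 4)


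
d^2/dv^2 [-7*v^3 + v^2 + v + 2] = 2 - 42*v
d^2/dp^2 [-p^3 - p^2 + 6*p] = -6*p - 2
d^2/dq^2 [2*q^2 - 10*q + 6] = 4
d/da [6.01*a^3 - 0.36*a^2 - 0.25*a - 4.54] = 18.03*a^2 - 0.72*a - 0.25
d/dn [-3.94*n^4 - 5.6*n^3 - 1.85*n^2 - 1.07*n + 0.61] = -15.76*n^3 - 16.8*n^2 - 3.7*n - 1.07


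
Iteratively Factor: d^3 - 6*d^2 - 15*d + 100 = (d - 5)*(d^2 - d - 20) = (d - 5)^2*(d + 4)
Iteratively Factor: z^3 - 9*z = (z + 3)*(z^2 - 3*z) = z*(z + 3)*(z - 3)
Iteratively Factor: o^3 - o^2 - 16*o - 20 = (o + 2)*(o^2 - 3*o - 10) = (o - 5)*(o + 2)*(o + 2)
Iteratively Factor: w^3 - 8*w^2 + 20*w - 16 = (w - 4)*(w^2 - 4*w + 4) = (w - 4)*(w - 2)*(w - 2)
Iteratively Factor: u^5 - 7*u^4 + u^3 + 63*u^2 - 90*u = (u - 2)*(u^4 - 5*u^3 - 9*u^2 + 45*u) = (u - 5)*(u - 2)*(u^3 - 9*u) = (u - 5)*(u - 3)*(u - 2)*(u^2 + 3*u) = u*(u - 5)*(u - 3)*(u - 2)*(u + 3)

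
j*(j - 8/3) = j^2 - 8*j/3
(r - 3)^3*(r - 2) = r^4 - 11*r^3 + 45*r^2 - 81*r + 54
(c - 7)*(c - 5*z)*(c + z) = c^3 - 4*c^2*z - 7*c^2 - 5*c*z^2 + 28*c*z + 35*z^2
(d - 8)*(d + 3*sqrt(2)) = d^2 - 8*d + 3*sqrt(2)*d - 24*sqrt(2)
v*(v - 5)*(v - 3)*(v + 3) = v^4 - 5*v^3 - 9*v^2 + 45*v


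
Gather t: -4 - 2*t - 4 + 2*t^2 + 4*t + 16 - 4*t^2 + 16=-2*t^2 + 2*t + 24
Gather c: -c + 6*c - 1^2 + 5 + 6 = 5*c + 10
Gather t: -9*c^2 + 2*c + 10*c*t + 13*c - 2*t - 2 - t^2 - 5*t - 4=-9*c^2 + 15*c - t^2 + t*(10*c - 7) - 6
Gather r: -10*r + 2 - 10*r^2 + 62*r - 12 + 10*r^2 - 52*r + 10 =0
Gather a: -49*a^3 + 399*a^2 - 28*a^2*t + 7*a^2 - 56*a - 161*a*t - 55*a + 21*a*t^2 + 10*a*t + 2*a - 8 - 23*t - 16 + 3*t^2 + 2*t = -49*a^3 + a^2*(406 - 28*t) + a*(21*t^2 - 151*t - 109) + 3*t^2 - 21*t - 24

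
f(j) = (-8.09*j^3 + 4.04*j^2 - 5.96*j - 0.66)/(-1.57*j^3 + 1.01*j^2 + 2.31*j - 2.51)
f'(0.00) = 2.62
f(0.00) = 0.26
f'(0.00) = 2.62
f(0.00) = 0.26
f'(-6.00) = 0.10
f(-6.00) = 5.37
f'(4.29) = -0.39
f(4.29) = 6.03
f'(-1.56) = 80.24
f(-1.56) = 21.34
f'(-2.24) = 4.47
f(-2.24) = 8.24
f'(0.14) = 3.21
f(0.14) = 0.66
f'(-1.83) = 15.77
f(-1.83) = 11.71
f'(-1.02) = 36.69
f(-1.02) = -8.47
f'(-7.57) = 0.04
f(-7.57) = 5.27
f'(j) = (-24.27*j^2 + 8.08*j - 5.96)/(-1.57*j^3 + 1.01*j^2 + 2.31*j - 2.51) + (4.71*j^2 - 2.02*j - 2.31)*(-8.09*j^3 + 4.04*j^2 - 5.96*j - 0.66)/(-1.57*j^3 + 1.01*j^2 + 2.31*j - 2.51)^2 = (7.105427357601e-15*j^5 - 1.82810000000001*j^4 - 56.0902*j^3 + 73.1611*j^2 - 18.9476*j + 16.4842)/(2.4649*j^6 - 3.1714*j^5 - 6.2333*j^4 + 12.5476*j^3 + 0.2659*j^2 - 11.5962*j + 6.3001)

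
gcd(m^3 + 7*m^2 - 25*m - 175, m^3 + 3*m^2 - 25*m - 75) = m^2 - 25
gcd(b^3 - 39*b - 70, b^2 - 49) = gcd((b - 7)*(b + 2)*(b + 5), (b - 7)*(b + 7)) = b - 7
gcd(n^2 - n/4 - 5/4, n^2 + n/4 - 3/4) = n + 1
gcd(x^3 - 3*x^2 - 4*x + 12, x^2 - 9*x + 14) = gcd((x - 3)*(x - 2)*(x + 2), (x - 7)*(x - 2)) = x - 2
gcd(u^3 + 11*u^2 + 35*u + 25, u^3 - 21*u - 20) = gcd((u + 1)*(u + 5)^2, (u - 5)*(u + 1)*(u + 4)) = u + 1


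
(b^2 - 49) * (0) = 0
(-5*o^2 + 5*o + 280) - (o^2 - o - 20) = -6*o^2 + 6*o + 300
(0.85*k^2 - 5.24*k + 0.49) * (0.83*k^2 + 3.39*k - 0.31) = 0.7055*k^4 - 1.4677*k^3 - 17.6204*k^2 + 3.2855*k - 0.1519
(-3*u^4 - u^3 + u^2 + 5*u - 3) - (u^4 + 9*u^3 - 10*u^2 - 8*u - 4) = -4*u^4 - 10*u^3 + 11*u^2 + 13*u + 1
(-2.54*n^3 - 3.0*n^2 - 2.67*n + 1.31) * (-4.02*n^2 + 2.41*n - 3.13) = 10.2108*n^5 + 5.9386*n^4 + 11.4536*n^3 - 2.3109*n^2 + 11.5142*n - 4.1003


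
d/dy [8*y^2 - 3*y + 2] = 16*y - 3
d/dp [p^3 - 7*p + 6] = 3*p^2 - 7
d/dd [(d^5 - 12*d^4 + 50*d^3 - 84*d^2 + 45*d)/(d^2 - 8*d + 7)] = (3*d^4 - 50*d^3 + 270*d^2 - 546*d + 315)/(d^2 - 14*d + 49)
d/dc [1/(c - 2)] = -1/(c - 2)^2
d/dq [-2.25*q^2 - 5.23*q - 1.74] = -4.5*q - 5.23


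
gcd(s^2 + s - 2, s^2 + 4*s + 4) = s + 2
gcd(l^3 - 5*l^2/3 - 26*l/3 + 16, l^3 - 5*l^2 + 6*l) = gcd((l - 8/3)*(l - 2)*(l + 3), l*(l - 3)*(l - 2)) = l - 2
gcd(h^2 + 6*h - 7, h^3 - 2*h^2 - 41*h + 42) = h - 1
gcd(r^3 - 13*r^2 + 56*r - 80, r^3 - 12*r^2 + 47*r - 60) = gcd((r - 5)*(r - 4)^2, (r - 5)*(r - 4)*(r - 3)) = r^2 - 9*r + 20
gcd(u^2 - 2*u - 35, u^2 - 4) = 1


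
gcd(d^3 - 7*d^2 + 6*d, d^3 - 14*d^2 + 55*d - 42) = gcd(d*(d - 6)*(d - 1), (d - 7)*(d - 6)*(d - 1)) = d^2 - 7*d + 6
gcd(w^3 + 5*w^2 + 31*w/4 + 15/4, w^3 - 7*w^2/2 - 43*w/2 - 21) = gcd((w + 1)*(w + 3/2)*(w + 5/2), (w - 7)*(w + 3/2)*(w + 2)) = w + 3/2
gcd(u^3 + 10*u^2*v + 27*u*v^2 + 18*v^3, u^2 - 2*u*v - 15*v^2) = u + 3*v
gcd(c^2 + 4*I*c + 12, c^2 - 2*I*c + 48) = c + 6*I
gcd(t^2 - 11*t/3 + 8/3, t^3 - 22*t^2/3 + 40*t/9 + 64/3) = t - 8/3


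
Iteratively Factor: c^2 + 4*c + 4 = (c + 2)*(c + 2)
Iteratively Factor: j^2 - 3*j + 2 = (j - 2)*(j - 1)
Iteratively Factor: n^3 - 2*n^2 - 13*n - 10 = (n + 2)*(n^2 - 4*n - 5) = (n + 1)*(n + 2)*(n - 5)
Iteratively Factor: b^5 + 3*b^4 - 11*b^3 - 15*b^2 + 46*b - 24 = (b - 1)*(b^4 + 4*b^3 - 7*b^2 - 22*b + 24) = (b - 1)*(b + 3)*(b^3 + b^2 - 10*b + 8) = (b - 1)*(b + 3)*(b + 4)*(b^2 - 3*b + 2) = (b - 1)^2*(b + 3)*(b + 4)*(b - 2)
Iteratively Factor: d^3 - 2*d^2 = (d)*(d^2 - 2*d) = d*(d - 2)*(d)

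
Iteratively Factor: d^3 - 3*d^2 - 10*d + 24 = (d - 2)*(d^2 - d - 12) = (d - 4)*(d - 2)*(d + 3)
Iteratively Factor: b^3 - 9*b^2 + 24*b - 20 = (b - 2)*(b^2 - 7*b + 10) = (b - 2)^2*(b - 5)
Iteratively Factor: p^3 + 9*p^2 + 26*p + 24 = (p + 4)*(p^2 + 5*p + 6) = (p + 2)*(p + 4)*(p + 3)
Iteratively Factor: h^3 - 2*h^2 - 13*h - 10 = (h - 5)*(h^2 + 3*h + 2) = (h - 5)*(h + 1)*(h + 2)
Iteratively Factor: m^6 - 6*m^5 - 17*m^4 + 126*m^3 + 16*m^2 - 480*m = (m)*(m^5 - 6*m^4 - 17*m^3 + 126*m^2 + 16*m - 480) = m*(m - 4)*(m^4 - 2*m^3 - 25*m^2 + 26*m + 120) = m*(m - 4)*(m + 4)*(m^3 - 6*m^2 - m + 30) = m*(m - 4)*(m - 3)*(m + 4)*(m^2 - 3*m - 10) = m*(m - 5)*(m - 4)*(m - 3)*(m + 4)*(m + 2)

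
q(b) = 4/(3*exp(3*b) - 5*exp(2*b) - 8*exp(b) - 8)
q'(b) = 4*(-9*exp(3*b) + 10*exp(2*b) + 8*exp(b))/(3*exp(3*b) - 5*exp(2*b) - 8*exp(b) - 8)^2 = (-36*exp(2*b) + 40*exp(b) + 32)*exp(b)/(-3*exp(3*b) + 5*exp(2*b) + 8*exp(b) + 8)^2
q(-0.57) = -0.29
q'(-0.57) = 0.13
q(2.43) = 0.00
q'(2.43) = -0.00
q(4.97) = 0.00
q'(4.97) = -0.00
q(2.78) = 0.00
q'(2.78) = -0.00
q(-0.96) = -0.34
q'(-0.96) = 0.12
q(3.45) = 0.00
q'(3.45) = -0.00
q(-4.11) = -0.49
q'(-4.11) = 0.01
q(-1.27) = -0.38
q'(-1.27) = 0.10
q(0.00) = -0.22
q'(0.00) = 0.11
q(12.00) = 0.00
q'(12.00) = 0.00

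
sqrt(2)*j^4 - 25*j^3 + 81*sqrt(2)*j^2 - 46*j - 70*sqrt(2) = (j - 7*sqrt(2))*(j - 5*sqrt(2))*(j - sqrt(2))*(sqrt(2)*j + 1)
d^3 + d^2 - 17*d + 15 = (d - 3)*(d - 1)*(d + 5)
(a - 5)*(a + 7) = a^2 + 2*a - 35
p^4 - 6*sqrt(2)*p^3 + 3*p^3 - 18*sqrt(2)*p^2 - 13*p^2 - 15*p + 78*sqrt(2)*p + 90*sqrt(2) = (p - 3)*(p + 1)*(p + 5)*(p - 6*sqrt(2))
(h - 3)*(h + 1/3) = h^2 - 8*h/3 - 1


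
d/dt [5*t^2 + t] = 10*t + 1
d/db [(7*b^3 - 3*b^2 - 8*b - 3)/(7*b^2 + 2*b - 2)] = (49*b^4 + 28*b^3 + 8*b^2 + 54*b + 22)/(49*b^4 + 28*b^3 - 24*b^2 - 8*b + 4)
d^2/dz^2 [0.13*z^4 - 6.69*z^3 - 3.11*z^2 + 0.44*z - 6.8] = 1.56*z^2 - 40.14*z - 6.22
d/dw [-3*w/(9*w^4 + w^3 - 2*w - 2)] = 3*(-9*w^4 - w^3 + w*(36*w^3 + 3*w^2 - 2) + 2*w + 2)/(9*w^4 + w^3 - 2*w - 2)^2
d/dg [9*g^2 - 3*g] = 18*g - 3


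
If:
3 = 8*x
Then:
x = 3/8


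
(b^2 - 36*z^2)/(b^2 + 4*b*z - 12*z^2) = (-b + 6*z)/(-b + 2*z)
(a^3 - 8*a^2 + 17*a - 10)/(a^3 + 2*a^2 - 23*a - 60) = (a^2 - 3*a + 2)/(a^2 + 7*a + 12)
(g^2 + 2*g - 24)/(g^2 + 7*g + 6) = (g - 4)/(g + 1)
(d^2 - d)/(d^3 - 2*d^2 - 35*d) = (1 - d)/(-d^2 + 2*d + 35)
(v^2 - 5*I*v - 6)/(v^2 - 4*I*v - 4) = (v - 3*I)/(v - 2*I)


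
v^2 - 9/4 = (v - 3/2)*(v + 3/2)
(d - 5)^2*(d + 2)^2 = d^4 - 6*d^3 - 11*d^2 + 60*d + 100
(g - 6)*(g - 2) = g^2 - 8*g + 12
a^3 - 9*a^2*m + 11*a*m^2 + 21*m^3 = (a - 7*m)*(a - 3*m)*(a + m)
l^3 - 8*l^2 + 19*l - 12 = (l - 4)*(l - 3)*(l - 1)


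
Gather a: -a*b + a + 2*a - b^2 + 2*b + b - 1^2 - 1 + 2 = a*(3 - b) - b^2 + 3*b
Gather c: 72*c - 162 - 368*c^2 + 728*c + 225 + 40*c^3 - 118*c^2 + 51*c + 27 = 40*c^3 - 486*c^2 + 851*c + 90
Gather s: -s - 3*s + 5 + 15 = 20 - 4*s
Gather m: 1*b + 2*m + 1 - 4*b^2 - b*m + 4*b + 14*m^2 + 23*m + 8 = -4*b^2 + 5*b + 14*m^2 + m*(25 - b) + 9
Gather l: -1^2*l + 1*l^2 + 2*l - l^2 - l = 0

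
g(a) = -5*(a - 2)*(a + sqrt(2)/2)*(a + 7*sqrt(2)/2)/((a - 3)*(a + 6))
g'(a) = -5*(a - 2)*(a + sqrt(2)/2)/((a - 3)*(a + 6)) - 5*(a - 2)*(a + 7*sqrt(2)/2)/((a - 3)*(a + 6)) + 5*(a - 2)*(a + sqrt(2)/2)*(a + 7*sqrt(2)/2)/((a - 3)*(a + 6)^2) - 5*(a + sqrt(2)/2)*(a + 7*sqrt(2)/2)/((a - 3)*(a + 6)) + 5*(a - 2)*(a + sqrt(2)/2)*(a + 7*sqrt(2)/2)/((a - 3)^2*(a + 6))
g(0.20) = -2.42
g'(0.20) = -2.27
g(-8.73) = 50.81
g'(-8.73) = -1.57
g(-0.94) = 0.69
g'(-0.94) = -2.98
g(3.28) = -80.82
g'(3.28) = 204.12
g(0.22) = -2.47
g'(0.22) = -2.24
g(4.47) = -39.13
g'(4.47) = 2.80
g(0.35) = -2.75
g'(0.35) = -2.06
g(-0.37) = -0.96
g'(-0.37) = -2.78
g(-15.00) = 75.37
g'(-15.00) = -4.64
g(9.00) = -52.66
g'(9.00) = -4.44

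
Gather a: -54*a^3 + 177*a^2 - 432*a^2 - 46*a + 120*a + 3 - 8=-54*a^3 - 255*a^2 + 74*a - 5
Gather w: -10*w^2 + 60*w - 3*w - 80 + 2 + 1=-10*w^2 + 57*w - 77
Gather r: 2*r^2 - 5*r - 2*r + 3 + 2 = 2*r^2 - 7*r + 5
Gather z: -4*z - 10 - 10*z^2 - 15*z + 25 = -10*z^2 - 19*z + 15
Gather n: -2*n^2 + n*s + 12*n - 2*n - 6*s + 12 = -2*n^2 + n*(s + 10) - 6*s + 12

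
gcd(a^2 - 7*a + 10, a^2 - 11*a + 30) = a - 5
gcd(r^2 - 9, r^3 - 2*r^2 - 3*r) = r - 3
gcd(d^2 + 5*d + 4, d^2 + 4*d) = d + 4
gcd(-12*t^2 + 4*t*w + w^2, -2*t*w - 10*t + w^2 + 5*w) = 2*t - w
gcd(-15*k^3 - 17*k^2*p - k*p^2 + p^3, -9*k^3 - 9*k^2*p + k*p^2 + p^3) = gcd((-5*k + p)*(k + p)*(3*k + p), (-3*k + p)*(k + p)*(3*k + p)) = 3*k^2 + 4*k*p + p^2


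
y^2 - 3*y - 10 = (y - 5)*(y + 2)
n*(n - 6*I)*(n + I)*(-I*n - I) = -I*n^4 - 5*n^3 - I*n^3 - 5*n^2 - 6*I*n^2 - 6*I*n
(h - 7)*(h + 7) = h^2 - 49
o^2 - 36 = (o - 6)*(o + 6)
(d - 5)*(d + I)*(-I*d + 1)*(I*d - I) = d^4 - 6*d^3 + 2*I*d^3 + 4*d^2 - 12*I*d^2 + 6*d + 10*I*d - 5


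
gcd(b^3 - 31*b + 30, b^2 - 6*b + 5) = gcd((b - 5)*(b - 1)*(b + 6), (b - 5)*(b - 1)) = b^2 - 6*b + 5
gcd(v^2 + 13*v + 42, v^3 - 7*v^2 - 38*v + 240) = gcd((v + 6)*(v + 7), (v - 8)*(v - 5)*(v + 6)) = v + 6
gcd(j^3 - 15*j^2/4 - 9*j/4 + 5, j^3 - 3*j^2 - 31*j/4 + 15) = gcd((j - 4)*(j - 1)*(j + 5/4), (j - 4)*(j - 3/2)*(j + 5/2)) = j - 4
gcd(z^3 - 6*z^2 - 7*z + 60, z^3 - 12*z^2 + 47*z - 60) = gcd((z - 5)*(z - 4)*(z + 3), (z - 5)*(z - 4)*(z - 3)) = z^2 - 9*z + 20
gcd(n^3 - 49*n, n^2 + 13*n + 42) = n + 7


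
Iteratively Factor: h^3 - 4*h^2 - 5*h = (h - 5)*(h^2 + h) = (h - 5)*(h + 1)*(h)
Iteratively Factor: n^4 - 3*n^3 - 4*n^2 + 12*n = (n - 3)*(n^3 - 4*n) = (n - 3)*(n - 2)*(n^2 + 2*n) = n*(n - 3)*(n - 2)*(n + 2)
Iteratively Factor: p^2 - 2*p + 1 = (p - 1)*(p - 1)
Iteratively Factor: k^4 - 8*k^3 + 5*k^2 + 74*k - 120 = (k - 2)*(k^3 - 6*k^2 - 7*k + 60) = (k - 4)*(k - 2)*(k^2 - 2*k - 15) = (k - 4)*(k - 2)*(k + 3)*(k - 5)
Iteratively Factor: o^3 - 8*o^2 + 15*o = (o - 3)*(o^2 - 5*o) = (o - 5)*(o - 3)*(o)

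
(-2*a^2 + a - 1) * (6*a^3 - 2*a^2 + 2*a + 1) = -12*a^5 + 10*a^4 - 12*a^3 + 2*a^2 - a - 1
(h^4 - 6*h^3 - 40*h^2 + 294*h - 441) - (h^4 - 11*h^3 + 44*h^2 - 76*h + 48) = 5*h^3 - 84*h^2 + 370*h - 489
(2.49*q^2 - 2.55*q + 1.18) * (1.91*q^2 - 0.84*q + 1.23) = 4.7559*q^4 - 6.9621*q^3 + 7.4585*q^2 - 4.1277*q + 1.4514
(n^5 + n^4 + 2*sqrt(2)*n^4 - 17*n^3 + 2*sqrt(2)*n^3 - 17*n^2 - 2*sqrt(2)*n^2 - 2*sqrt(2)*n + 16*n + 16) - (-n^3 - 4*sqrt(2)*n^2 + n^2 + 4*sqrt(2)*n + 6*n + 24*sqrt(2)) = n^5 + n^4 + 2*sqrt(2)*n^4 - 16*n^3 + 2*sqrt(2)*n^3 - 18*n^2 + 2*sqrt(2)*n^2 - 6*sqrt(2)*n + 10*n - 24*sqrt(2) + 16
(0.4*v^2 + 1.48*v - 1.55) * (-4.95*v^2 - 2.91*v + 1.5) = -1.98*v^4 - 8.49*v^3 + 3.9657*v^2 + 6.7305*v - 2.325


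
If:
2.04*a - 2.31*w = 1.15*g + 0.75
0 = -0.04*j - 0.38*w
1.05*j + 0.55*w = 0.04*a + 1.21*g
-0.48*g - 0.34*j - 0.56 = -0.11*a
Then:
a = 0.11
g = -0.61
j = -0.74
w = 0.08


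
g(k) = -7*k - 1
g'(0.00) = -7.00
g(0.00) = -1.00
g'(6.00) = -7.00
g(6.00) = -43.00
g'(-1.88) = -7.00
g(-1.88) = 12.16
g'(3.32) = -7.00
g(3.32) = -24.24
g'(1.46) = -7.00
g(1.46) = -11.22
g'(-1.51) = -7.00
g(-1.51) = 9.57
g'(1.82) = -7.00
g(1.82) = -13.74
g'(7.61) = -7.00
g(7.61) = -54.27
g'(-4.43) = -7.00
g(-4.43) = 30.01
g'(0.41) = -7.00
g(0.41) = -3.87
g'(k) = -7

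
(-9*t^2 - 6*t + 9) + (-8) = -9*t^2 - 6*t + 1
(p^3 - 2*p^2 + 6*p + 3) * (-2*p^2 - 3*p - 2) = -2*p^5 + p^4 - 8*p^3 - 20*p^2 - 21*p - 6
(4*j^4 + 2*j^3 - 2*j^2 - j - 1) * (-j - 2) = -4*j^5 - 10*j^4 - 2*j^3 + 5*j^2 + 3*j + 2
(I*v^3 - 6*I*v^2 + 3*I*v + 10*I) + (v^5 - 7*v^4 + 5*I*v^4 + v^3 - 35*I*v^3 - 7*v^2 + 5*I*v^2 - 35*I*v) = v^5 - 7*v^4 + 5*I*v^4 + v^3 - 34*I*v^3 - 7*v^2 - I*v^2 - 32*I*v + 10*I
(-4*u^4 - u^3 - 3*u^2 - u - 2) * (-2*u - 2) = 8*u^5 + 10*u^4 + 8*u^3 + 8*u^2 + 6*u + 4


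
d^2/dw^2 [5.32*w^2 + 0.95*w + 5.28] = 10.6400000000000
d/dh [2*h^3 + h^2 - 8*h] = 6*h^2 + 2*h - 8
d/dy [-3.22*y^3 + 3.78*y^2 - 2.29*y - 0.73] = -9.66*y^2 + 7.56*y - 2.29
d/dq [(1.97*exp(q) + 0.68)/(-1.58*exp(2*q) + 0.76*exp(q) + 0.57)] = (3.1126*exp(2*q) + 2.1488*exp(q) + 0.6061)*exp(q)/(2.4964*exp(4*q) - 2.4016*exp(3*q) - 1.2236*exp(2*q) + 0.8664*exp(q) + 0.3249)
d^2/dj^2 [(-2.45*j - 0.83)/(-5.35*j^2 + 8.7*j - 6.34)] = ((33.749 - 78.645*j)*(5.35*j^2 - 8.7*j + 6.34) + (2.45*j + 0.83)*(10.7*j - 8.7)*(21.4*j - 17.4))/(5.35*j^2 - 8.7*j + 6.34)^3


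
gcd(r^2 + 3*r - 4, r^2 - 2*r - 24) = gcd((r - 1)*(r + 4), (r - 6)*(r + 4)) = r + 4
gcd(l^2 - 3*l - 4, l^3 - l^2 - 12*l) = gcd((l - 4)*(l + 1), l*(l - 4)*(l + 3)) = l - 4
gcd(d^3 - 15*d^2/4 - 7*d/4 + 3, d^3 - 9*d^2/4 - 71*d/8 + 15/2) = d^2 - 19*d/4 + 3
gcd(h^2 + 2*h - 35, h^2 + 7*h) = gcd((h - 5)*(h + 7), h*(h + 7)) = h + 7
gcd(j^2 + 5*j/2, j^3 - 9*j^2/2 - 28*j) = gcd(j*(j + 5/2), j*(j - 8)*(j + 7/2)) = j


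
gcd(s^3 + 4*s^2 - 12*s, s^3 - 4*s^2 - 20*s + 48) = s - 2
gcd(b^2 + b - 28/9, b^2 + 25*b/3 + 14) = b + 7/3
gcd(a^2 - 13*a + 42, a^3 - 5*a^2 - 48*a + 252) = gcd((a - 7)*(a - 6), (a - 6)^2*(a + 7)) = a - 6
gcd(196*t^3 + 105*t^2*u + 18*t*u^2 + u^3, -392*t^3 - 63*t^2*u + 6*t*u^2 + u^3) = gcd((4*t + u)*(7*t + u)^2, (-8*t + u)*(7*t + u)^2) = 49*t^2 + 14*t*u + u^2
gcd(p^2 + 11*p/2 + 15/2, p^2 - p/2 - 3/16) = 1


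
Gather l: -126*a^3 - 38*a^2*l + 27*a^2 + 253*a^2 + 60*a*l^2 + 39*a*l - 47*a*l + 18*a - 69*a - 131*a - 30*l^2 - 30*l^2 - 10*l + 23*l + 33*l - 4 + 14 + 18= -126*a^3 + 280*a^2 - 182*a + l^2*(60*a - 60) + l*(-38*a^2 - 8*a + 46) + 28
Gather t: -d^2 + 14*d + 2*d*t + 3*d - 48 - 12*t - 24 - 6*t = -d^2 + 17*d + t*(2*d - 18) - 72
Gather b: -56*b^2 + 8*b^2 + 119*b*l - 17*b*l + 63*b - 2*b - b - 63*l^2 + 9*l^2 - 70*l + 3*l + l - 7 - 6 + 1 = -48*b^2 + b*(102*l + 60) - 54*l^2 - 66*l - 12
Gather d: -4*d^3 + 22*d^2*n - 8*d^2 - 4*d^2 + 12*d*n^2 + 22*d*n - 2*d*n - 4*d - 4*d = -4*d^3 + d^2*(22*n - 12) + d*(12*n^2 + 20*n - 8)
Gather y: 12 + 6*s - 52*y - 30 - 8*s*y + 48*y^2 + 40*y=6*s + 48*y^2 + y*(-8*s - 12) - 18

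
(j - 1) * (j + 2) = j^2 + j - 2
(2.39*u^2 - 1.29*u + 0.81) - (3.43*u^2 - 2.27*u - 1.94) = -1.04*u^2 + 0.98*u + 2.75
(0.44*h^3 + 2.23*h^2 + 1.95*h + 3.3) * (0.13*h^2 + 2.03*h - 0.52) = 0.0572*h^5 + 1.1831*h^4 + 4.5516*h^3 + 3.2279*h^2 + 5.685*h - 1.716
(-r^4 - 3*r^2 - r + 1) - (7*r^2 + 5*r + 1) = -r^4 - 10*r^2 - 6*r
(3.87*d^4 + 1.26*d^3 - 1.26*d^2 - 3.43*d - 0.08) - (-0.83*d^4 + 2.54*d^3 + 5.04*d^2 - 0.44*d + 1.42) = 4.7*d^4 - 1.28*d^3 - 6.3*d^2 - 2.99*d - 1.5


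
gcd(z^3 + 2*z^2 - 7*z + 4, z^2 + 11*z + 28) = z + 4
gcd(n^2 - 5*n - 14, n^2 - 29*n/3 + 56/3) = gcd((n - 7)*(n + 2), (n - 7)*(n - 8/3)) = n - 7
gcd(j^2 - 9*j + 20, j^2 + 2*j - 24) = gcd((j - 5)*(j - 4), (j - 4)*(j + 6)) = j - 4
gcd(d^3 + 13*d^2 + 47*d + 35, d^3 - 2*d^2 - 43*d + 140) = d + 7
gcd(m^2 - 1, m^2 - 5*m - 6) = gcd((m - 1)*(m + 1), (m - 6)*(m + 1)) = m + 1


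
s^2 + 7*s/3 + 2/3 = (s + 1/3)*(s + 2)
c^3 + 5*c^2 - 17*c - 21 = (c - 3)*(c + 1)*(c + 7)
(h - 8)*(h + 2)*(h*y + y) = h^3*y - 5*h^2*y - 22*h*y - 16*y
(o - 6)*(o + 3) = o^2 - 3*o - 18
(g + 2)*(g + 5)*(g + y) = g^3 + g^2*y + 7*g^2 + 7*g*y + 10*g + 10*y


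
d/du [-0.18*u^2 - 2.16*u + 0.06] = -0.36*u - 2.16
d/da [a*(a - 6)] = 2*a - 6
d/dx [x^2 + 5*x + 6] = 2*x + 5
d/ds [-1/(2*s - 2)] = 1/(2*(s - 1)^2)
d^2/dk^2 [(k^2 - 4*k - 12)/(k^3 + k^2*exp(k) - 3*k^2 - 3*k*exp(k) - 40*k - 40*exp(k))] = ((4*(k - 2)*(-k^2*exp(k) - 3*k^2 + k*exp(k) + 6*k + 43*exp(k) + 40) + (-k^2 + 4*k + 12)*(k^2*exp(k) + k*exp(k) + 6*k - 44*exp(k) - 6))*(-k^3 - k^2*exp(k) + 3*k^2 + 3*k*exp(k) + 40*k + 40*exp(k)) + 2*(-k^2 + 4*k + 12)*(-k^2*exp(k) - 3*k^2 + k*exp(k) + 6*k + 43*exp(k) + 40)^2 - 2*(-k^3 - k^2*exp(k) + 3*k^2 + 3*k*exp(k) + 40*k + 40*exp(k))^2)/(-k^3 - k^2*exp(k) + 3*k^2 + 3*k*exp(k) + 40*k + 40*exp(k))^3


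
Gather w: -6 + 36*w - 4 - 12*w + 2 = 24*w - 8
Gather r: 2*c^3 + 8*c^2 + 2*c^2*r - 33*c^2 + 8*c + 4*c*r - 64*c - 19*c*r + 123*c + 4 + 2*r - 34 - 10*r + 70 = 2*c^3 - 25*c^2 + 67*c + r*(2*c^2 - 15*c - 8) + 40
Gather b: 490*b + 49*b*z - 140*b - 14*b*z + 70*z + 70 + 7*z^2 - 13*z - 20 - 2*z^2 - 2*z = b*(35*z + 350) + 5*z^2 + 55*z + 50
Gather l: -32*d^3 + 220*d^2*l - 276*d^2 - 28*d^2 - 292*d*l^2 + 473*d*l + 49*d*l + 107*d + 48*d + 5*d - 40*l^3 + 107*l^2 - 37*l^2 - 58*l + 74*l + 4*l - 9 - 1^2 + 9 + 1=-32*d^3 - 304*d^2 + 160*d - 40*l^3 + l^2*(70 - 292*d) + l*(220*d^2 + 522*d + 20)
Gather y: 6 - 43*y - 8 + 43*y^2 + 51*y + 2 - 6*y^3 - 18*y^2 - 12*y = -6*y^3 + 25*y^2 - 4*y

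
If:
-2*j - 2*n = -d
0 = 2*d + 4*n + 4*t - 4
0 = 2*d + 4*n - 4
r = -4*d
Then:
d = -r/4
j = -r/4 - 1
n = r/8 + 1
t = 0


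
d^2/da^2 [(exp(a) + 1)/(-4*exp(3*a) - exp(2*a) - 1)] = (4*((exp(a) + 1)*(9*exp(a) + 1) + (6*exp(a) + 1)*exp(a))*(4*exp(3*a) + exp(2*a) + 1)*exp(a) - 8*(exp(a) + 1)*(6*exp(a) + 1)^2*exp(3*a) - (4*exp(3*a) + exp(2*a) + 1)^2)*exp(a)/(4*exp(3*a) + exp(2*a) + 1)^3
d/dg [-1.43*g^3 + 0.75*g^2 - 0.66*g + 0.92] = -4.29*g^2 + 1.5*g - 0.66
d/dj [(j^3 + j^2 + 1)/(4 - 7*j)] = (-14*j^3 + 5*j^2 + 8*j + 7)/(49*j^2 - 56*j + 16)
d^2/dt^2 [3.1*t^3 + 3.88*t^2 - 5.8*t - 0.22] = 18.6*t + 7.76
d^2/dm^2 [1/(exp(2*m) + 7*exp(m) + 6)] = (2*(2*exp(m) + 7)^2*exp(m) - (4*exp(m) + 7)*(exp(2*m) + 7*exp(m) + 6))*exp(m)/(exp(2*m) + 7*exp(m) + 6)^3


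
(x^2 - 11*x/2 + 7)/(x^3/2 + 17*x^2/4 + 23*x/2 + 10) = 2*(2*x^2 - 11*x + 14)/(2*x^3 + 17*x^2 + 46*x + 40)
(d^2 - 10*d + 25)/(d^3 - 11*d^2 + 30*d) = (d - 5)/(d*(d - 6))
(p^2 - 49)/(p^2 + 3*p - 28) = (p - 7)/(p - 4)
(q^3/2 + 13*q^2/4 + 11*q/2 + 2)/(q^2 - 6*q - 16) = (2*q^2 + 9*q + 4)/(4*(q - 8))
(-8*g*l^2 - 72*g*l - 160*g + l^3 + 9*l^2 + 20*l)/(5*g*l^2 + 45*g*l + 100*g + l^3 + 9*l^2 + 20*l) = (-8*g + l)/(5*g + l)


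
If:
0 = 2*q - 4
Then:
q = 2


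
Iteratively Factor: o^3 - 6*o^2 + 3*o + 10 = (o + 1)*(o^2 - 7*o + 10) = (o - 5)*(o + 1)*(o - 2)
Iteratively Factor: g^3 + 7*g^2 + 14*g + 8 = (g + 1)*(g^2 + 6*g + 8) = (g + 1)*(g + 2)*(g + 4)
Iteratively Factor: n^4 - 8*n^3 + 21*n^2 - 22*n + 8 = (n - 1)*(n^3 - 7*n^2 + 14*n - 8) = (n - 4)*(n - 1)*(n^2 - 3*n + 2) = (n - 4)*(n - 1)^2*(n - 2)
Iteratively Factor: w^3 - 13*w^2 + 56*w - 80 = (w - 5)*(w^2 - 8*w + 16) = (w - 5)*(w - 4)*(w - 4)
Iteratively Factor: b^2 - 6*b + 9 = (b - 3)*(b - 3)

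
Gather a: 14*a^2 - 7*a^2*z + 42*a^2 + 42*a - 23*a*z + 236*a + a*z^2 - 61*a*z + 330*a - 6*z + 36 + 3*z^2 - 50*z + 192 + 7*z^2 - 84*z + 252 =a^2*(56 - 7*z) + a*(z^2 - 84*z + 608) + 10*z^2 - 140*z + 480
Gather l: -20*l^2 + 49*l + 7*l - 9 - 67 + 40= -20*l^2 + 56*l - 36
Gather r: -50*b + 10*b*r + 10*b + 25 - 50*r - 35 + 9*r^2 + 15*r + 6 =-40*b + 9*r^2 + r*(10*b - 35) - 4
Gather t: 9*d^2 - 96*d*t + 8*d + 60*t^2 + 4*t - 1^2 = 9*d^2 + 8*d + 60*t^2 + t*(4 - 96*d) - 1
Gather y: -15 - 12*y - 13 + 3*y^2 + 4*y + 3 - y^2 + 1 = 2*y^2 - 8*y - 24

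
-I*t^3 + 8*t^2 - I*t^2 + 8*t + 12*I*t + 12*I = (t + 2*I)*(t + 6*I)*(-I*t - I)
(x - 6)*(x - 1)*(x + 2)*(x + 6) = x^4 + x^3 - 38*x^2 - 36*x + 72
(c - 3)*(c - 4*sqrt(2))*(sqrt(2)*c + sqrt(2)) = sqrt(2)*c^3 - 8*c^2 - 2*sqrt(2)*c^2 - 3*sqrt(2)*c + 16*c + 24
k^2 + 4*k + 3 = (k + 1)*(k + 3)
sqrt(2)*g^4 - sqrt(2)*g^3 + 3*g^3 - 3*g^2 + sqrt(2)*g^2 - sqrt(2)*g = g*(g - 1)*(g + sqrt(2))*(sqrt(2)*g + 1)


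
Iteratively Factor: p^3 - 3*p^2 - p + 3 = (p - 3)*(p^2 - 1) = (p - 3)*(p - 1)*(p + 1)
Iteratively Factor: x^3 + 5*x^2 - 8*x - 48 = (x + 4)*(x^2 + x - 12) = (x + 4)^2*(x - 3)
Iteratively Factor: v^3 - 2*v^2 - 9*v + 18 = (v - 2)*(v^2 - 9) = (v - 3)*(v - 2)*(v + 3)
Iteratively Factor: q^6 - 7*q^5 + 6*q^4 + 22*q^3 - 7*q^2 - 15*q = (q - 3)*(q^5 - 4*q^4 - 6*q^3 + 4*q^2 + 5*q) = (q - 3)*(q + 1)*(q^4 - 5*q^3 - q^2 + 5*q) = q*(q - 3)*(q + 1)*(q^3 - 5*q^2 - q + 5) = q*(q - 3)*(q - 1)*(q + 1)*(q^2 - 4*q - 5) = q*(q - 5)*(q - 3)*(q - 1)*(q + 1)*(q + 1)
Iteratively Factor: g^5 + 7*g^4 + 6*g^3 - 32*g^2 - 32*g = (g + 1)*(g^4 + 6*g^3 - 32*g) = (g + 1)*(g + 4)*(g^3 + 2*g^2 - 8*g) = g*(g + 1)*(g + 4)*(g^2 + 2*g - 8) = g*(g - 2)*(g + 1)*(g + 4)*(g + 4)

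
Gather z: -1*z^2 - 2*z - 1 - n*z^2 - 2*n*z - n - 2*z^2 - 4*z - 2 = -n + z^2*(-n - 3) + z*(-2*n - 6) - 3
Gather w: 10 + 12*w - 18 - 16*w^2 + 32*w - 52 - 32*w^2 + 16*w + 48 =-48*w^2 + 60*w - 12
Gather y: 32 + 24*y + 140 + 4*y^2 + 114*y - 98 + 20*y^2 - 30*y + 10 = 24*y^2 + 108*y + 84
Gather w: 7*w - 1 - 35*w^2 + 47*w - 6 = -35*w^2 + 54*w - 7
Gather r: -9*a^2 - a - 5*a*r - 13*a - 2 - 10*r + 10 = -9*a^2 - 14*a + r*(-5*a - 10) + 8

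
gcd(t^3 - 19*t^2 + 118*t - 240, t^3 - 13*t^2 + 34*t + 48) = t^2 - 14*t + 48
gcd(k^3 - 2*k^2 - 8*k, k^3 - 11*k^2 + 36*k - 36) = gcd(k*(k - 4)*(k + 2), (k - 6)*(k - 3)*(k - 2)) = 1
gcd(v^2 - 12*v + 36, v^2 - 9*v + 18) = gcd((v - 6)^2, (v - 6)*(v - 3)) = v - 6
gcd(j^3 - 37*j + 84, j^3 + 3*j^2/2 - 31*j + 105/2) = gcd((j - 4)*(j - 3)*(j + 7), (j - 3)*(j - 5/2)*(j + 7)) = j^2 + 4*j - 21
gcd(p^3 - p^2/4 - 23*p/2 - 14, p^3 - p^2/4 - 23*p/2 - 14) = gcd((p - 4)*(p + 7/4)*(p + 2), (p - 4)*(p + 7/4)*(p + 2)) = p^3 - p^2/4 - 23*p/2 - 14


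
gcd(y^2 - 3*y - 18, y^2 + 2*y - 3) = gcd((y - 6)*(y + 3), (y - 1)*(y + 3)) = y + 3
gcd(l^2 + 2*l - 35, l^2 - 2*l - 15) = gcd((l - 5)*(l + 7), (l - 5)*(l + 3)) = l - 5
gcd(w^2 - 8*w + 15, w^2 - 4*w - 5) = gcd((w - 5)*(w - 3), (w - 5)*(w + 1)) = w - 5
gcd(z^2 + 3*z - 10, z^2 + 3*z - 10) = z^2 + 3*z - 10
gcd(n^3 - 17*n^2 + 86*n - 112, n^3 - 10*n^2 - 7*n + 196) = n - 7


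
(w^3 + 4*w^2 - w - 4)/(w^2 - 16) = (w^2 - 1)/(w - 4)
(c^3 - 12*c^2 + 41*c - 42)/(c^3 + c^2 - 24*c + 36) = (c - 7)/(c + 6)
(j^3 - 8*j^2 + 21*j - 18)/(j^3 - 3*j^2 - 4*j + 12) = (j - 3)/(j + 2)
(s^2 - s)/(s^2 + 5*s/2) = 2*(s - 1)/(2*s + 5)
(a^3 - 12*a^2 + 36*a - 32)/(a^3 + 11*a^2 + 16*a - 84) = (a^2 - 10*a + 16)/(a^2 + 13*a + 42)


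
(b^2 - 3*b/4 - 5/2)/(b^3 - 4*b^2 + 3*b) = (4*b^2 - 3*b - 10)/(4*b*(b^2 - 4*b + 3))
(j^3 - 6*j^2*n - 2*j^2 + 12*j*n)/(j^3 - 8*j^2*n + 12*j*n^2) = (j - 2)/(j - 2*n)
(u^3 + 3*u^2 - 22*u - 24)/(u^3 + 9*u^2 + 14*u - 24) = (u^2 - 3*u - 4)/(u^2 + 3*u - 4)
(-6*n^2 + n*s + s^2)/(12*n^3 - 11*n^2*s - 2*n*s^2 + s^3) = (-2*n + s)/(4*n^2 - 5*n*s + s^2)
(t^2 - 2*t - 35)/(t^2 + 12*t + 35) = (t - 7)/(t + 7)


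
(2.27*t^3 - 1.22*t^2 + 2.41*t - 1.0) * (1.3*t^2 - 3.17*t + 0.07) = 2.951*t^5 - 8.7819*t^4 + 7.1593*t^3 - 9.0251*t^2 + 3.3387*t - 0.07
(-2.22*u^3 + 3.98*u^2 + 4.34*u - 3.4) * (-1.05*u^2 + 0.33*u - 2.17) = 2.331*u^5 - 4.9116*u^4 + 1.5738*u^3 - 3.6344*u^2 - 10.5398*u + 7.378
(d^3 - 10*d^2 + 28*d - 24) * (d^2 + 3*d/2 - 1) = d^5 - 17*d^4/2 + 12*d^3 + 28*d^2 - 64*d + 24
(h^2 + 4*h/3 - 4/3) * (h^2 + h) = h^4 + 7*h^3/3 - 4*h/3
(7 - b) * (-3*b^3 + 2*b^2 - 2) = 3*b^4 - 23*b^3 + 14*b^2 + 2*b - 14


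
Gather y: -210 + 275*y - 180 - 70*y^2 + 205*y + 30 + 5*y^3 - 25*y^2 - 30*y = 5*y^3 - 95*y^2 + 450*y - 360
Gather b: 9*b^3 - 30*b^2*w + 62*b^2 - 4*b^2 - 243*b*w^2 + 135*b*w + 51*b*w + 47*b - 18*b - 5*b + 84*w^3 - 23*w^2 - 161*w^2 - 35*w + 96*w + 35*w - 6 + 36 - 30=9*b^3 + b^2*(58 - 30*w) + b*(-243*w^2 + 186*w + 24) + 84*w^3 - 184*w^2 + 96*w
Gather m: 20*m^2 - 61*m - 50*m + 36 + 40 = 20*m^2 - 111*m + 76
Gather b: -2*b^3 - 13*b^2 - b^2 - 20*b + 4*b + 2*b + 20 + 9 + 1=-2*b^3 - 14*b^2 - 14*b + 30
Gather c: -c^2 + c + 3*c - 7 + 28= -c^2 + 4*c + 21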